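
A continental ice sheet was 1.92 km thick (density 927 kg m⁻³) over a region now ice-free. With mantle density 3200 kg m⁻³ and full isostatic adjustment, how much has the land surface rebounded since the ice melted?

0.556 km

Removing the load lets mantle flow back in; uplift u satisfies ρ_ice t = ρ_m u.
u = t ρ_ice/ρ_m = 1.92 km × 927/3200 = 0.556 km.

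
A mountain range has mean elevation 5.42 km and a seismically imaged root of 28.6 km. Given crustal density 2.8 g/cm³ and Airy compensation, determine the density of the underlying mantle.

3.33 g/cm³

Airy balance: ρ_c h = (ρ_m − ρ_c) r → ρ_m = ρ_c (1 + h/r).
ρ_m = 2.8 × (1 + 5.42 km/28.6 km) = 3.33 g/cm³.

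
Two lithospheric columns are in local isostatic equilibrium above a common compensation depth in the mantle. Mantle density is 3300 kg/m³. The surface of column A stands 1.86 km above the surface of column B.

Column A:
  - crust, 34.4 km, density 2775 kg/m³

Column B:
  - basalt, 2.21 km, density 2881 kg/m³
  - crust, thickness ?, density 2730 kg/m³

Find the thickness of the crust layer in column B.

19.3 km

Take the compensation level at the base of the deeper column (depth z_c below the surface of column A) and equate Σ ρ_i t_i down to z_c; mantle fills any gap and the z_c terms cancel.
Column A: 34.4×2775 + (z_c − 34.4)×3300
Column B: 1.86×0 + 2.21×2881 + x×2730 + (z_c − 1.86 − 2.21 − x)×3300
The z_c×3300 term appears on both sides and cancels. Collect the known terms of each column as K = Σ(ρt)_known − 3300 × (depth of known layers): K_A = 95460 − 3300×34.4 = −18060; K_B = 6367.01 − 3300×(1.86 + 2.21) = −7063.99.
Balance: K_A = K_B − x×(3300 − 2730), so x = (K_B − K_A)/(3300 − 2730) = 10996/570 = 19.3 km.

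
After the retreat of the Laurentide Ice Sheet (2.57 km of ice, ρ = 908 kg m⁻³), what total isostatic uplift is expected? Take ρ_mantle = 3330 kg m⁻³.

0.701 km

Removing the load lets mantle flow back in; uplift u satisfies ρ_ice t = ρ_m u.
u = t ρ_ice/ρ_m = 2.57 km × 908/3330 = 0.701 km.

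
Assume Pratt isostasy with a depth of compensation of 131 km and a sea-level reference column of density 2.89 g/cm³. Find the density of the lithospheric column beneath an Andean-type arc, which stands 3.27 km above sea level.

Pratt balance: ρ_ref D = ρ (D + h).
ρ = ρ_ref D/(D + h) = 2.89 × 131 km/(131 km + 3.27 km) = 2.82 g/cm³.

2.82 g/cm³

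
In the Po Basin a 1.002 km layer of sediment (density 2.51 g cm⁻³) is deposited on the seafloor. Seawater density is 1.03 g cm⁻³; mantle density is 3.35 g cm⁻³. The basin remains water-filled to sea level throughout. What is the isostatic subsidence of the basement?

Submarine loading: the sediment displaces seawater, and the subsidence is in turn flooded, so s (ρ_m − ρ_w) = t (ρ_sed − ρ_w).
s = 1.002 km × (2.51 − 1.03) / (3.35 − 1.03) = 0.639 km.

0.639 km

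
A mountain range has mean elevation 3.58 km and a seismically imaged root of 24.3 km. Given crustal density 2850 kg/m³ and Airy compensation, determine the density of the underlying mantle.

3270 kg/m³

Airy balance: ρ_c h = (ρ_m − ρ_c) r → ρ_m = ρ_c (1 + h/r).
ρ_m = 2850 × (1 + 3.58 km/24.3 km) = 3270 kg/m³.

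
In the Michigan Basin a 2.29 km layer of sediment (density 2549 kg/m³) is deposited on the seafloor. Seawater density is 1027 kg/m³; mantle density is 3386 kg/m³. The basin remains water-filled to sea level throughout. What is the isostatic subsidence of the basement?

1.48 km

Submarine loading: the sediment displaces seawater, and the subsidence is in turn flooded, so s (ρ_m − ρ_w) = t (ρ_sed − ρ_w).
s = 2.29 km × (2549 − 1027) / (3386 − 1027) = 1.48 km.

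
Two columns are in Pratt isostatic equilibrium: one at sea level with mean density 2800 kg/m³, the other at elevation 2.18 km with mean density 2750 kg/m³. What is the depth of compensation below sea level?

ρ_ref D = ρ (D + h) → D (ρ_ref − ρ) = ρ h.
D = ρ h/(ρ_ref − ρ) = 2750 × 2.18 km/(2800 − 2750) = 120 km.

120 km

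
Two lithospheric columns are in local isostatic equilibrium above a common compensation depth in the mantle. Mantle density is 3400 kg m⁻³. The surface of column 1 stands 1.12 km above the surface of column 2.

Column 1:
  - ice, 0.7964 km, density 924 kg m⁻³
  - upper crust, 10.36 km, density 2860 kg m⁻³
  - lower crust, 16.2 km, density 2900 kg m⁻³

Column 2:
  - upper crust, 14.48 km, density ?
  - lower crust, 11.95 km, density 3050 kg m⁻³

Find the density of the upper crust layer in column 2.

2870 kg m⁻³

Take the compensation level at the base of the deeper column (depth z_c below the surface of column 1) and equate Σ ρ_i t_i down to z_c; mantle fills any gap and the z_c terms cancel.
Column 1: 0.7964×924 + 10.36×2860 + 16.2×2900 + (z_c − 27.3564)×3400
Column 2: 1.12×0 + 14.48×ρ + 11.95×3050 + (z_c − 1.12 − 26.43)×3400
The z_c×3400 term appears on both sides and cancels. Collect the known terms of each column as K = Σ(ρt)_known − 3400 × (depth of known layers): K_1 = 77345.4736 − 3400×27.3564 = −15666.2864; K_2 = 36447.5 − 3400×(1.12 + 26.43) = −57222.5.
Balance: K_1 = K_2 + 14.48×ρ, so ρ = (K_1 − K_2)/14.48 = 41556.2/14.48 = 2870 kg m⁻³.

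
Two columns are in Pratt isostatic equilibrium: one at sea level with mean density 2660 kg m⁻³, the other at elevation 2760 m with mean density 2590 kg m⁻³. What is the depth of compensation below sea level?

ρ_ref D = ρ (D + h) → D (ρ_ref − ρ) = ρ h.
D = ρ h/(ρ_ref − ρ) = 2590 × 2760 m/(2660 − 2590) = 102000 m.

102000 m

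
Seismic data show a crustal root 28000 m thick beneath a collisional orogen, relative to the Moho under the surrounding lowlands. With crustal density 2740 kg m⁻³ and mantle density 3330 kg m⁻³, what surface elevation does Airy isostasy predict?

6030 m

Equating mass per unit area of the two columns: ρ_c h = (ρ_m − ρ_c) r.
h = r (ρ_m − ρ_c) / ρ_c = 28000 m × (3330 − 2740) / 2740 = 6030 m.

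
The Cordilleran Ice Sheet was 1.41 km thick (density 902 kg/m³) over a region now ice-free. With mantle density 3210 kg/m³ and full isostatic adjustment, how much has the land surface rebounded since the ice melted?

Removing the load lets mantle flow back in; uplift u satisfies ρ_ice t = ρ_m u.
u = t ρ_ice/ρ_m = 1.41 km × 902/3210 = 0.396 km.

0.396 km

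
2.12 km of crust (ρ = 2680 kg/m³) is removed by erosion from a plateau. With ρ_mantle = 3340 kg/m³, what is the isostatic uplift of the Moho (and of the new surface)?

1.7 km

Unloading: uplift u = e ρ_c/ρ_m = 2.12 km × 2680/3340 = 1.7 km.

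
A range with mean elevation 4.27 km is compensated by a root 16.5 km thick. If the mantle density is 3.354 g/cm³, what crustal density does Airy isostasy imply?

2.66 g/cm³

ρ_c h = (ρ_m − ρ_c) r → ρ_c (h + r) = ρ_m r → ρ_c = ρ_m r / (h + r).
ρ_c = 3.354 × 16.5 km / (4.27 km + 16.5 km) = 2.66 g/cm³.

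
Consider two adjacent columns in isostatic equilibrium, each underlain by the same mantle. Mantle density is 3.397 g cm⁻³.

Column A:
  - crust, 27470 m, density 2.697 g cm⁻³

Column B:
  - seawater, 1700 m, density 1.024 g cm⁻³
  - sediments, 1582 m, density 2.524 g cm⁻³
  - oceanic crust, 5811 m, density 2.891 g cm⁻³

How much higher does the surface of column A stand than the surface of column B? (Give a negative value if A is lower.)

For any compensation level in the mantle, the mantle terms cancel and isostasy reduces to e = (Σt_A − Σt_B) − (Σ(ρt)_A − Σ(ρt)_B) / ρ_m.
Σt_A = 27470 m; Σt_B = 9093 m; Σ(ρt)_A = 74086.59; Σ(ρt)_B = 22533.369 (in m·g cm⁻³).
e = (27470 − 9093) − (74086.59 − 22533.369) / 3.397 = 3200 m.

3200 m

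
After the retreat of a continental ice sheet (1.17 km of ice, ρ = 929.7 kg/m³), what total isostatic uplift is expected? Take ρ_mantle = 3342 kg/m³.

Removing the load lets mantle flow back in; uplift u satisfies ρ_ice t = ρ_m u.
u = t ρ_ice/ρ_m = 1.17 km × 929.7/3342 = 0.325 km.

0.325 km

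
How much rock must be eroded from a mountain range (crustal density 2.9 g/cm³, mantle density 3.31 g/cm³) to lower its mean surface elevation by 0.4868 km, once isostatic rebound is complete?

3.93 km

Net drop Δ = e − u = e − e ρ_c/ρ_m = e (ρ_m − ρ_c)/ρ_m.
e = Δ ρ_m/(ρ_m − ρ_c) = 0.4868 km × 3.31/0.41 = 3.93 km.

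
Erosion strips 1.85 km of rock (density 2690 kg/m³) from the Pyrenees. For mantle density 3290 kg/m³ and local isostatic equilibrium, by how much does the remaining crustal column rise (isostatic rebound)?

1.51 km

Unloading: uplift u = e ρ_c/ρ_m = 1.85 km × 2690/3290 = 1.51 km.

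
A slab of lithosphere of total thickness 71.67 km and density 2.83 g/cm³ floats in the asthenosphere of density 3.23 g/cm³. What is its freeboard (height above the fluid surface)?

8.88 km

Floating equilibrium: submerged depth d = t ρ_obj/ρ_fluid = 71.67 km × 2.83/3.23 = 62.79 km.
Freeboard = t − d = 71.67 km − 62.79 km = 8.88 km.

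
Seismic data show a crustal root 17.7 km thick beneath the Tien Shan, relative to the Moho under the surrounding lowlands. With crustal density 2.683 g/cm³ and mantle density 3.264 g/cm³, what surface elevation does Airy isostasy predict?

Isostatic balance requires: ρ_c h = (ρ_m − ρ_c) r.
h = r (ρ_m − ρ_c) / ρ_c = 17.7 km × (3.264 − 2.683) / 2.683 = 3.83 km.

3.83 km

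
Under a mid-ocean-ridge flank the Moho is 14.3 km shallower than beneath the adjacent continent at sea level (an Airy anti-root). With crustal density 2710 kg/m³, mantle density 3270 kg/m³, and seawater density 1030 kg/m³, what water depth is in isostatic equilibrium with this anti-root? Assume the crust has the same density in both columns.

4.77 km

Replacing a thickness d of crust by seawater at the top must be balanced by replacing crust with mantle at the base: d (ρ_c − ρ_w) = a (ρ_m − ρ_c).
d = a (ρ_m − ρ_c)/(ρ_c − ρ_w) = 14.3 km × 560/1680 = 4.77 km.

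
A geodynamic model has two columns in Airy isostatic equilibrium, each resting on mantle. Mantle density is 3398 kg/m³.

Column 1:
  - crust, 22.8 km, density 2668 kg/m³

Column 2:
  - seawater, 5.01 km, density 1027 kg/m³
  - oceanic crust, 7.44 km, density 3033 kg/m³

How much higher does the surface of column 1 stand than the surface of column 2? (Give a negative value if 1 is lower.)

0.603 km

For any compensation level in the mantle, the mantle terms cancel and isostasy reduces to e = (Σt_1 − Σt_2) − (Σ(ρt)_1 − Σ(ρt)_2) / ρ_m.
Σt_1 = 22.8 km; Σt_2 = 12.45 km; Σ(ρt)_1 = 60830.4; Σ(ρt)_2 = 27710.79 (in km·kg/m³).
e = (22.8 − 12.45) − (60830.4 − 27710.79) / 3398 = 0.603 km.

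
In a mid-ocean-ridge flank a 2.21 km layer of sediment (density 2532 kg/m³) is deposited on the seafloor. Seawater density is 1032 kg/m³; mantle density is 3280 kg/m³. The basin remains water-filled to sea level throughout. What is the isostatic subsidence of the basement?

1.47 km

Submarine loading: the sediment displaces seawater, and the subsidence is in turn flooded, so s (ρ_m − ρ_w) = t (ρ_sed − ρ_w).
s = 2.21 km × (2532 − 1032) / (3280 − 1032) = 1.47 km.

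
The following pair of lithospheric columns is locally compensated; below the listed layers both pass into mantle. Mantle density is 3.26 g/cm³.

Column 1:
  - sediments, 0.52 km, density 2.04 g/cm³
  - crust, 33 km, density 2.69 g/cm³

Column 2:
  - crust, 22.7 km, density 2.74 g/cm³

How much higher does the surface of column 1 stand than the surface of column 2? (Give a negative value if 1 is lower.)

For any compensation level in the mantle, the mantle terms cancel and isostasy reduces to e = (Σt_1 − Σt_2) − (Σ(ρt)_1 − Σ(ρt)_2) / ρ_m.
Σt_1 = 33.52 km; Σt_2 = 22.7 km; Σ(ρt)_1 = 89.8308; Σ(ρt)_2 = 62.198 (in km·g/cm³).
e = (33.52 − 22.7) − (89.8308 − 62.198) / 3.26 = 2.34 km.

2.34 km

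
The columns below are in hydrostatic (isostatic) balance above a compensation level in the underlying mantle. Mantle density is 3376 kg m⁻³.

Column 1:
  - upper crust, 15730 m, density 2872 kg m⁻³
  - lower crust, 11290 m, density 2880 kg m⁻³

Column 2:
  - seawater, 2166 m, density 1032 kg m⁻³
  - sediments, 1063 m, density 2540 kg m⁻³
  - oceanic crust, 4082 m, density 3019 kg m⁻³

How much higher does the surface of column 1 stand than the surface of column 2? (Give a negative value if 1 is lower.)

For any compensation level in the mantle, the mantle terms cancel and isostasy reduces to e = (Σt_1 − Σt_2) − (Σ(ρt)_1 − Σ(ρt)_2) / ρ_m.
Σt_1 = 27020 m; Σt_2 = 7311 m; Σ(ρt)_1 = 77691760; Σ(ρt)_2 = 17258890 (in m·kg m⁻³).
e = (27020 − 7311) − (77691760 − 17258890) / 3376 = 1810 m.

1810 m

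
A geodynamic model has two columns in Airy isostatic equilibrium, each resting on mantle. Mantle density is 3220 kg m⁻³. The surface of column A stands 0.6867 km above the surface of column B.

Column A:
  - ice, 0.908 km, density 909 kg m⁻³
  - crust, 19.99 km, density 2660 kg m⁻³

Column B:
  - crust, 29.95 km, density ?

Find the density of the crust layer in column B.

2850 kg m⁻³

Take the compensation level at the base of the deeper column (depth z_c below the surface of column A) and equate Σ ρ_i t_i down to z_c; mantle fills any gap and the z_c terms cancel.
Column A: 0.908×909 + 19.99×2660 + (z_c − 20.898)×3220
Column B: 0.6867×0 + 29.95×ρ + (z_c − 0.6867 − 29.95)×3220
The z_c×3220 term appears on both sides and cancels. Collect the known terms of each column as K = Σ(ρt)_known − 3220 × (depth of known layers): K_A = 53998.772 − 3220×20.898 = −13292.788; K_B = 0 − 3220×(0.6867 + 29.95) = −98650.174.
Balance: K_A = K_B + 29.95×ρ, so ρ = (K_A − K_B)/29.95 = 85357.4/29.95 = 2850 kg m⁻³.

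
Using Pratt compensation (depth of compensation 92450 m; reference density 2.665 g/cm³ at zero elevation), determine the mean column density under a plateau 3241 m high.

Pratt balance: ρ_ref D = ρ (D + h).
ρ = ρ_ref D/(D + h) = 2.665 × 92450 m/(92450 m + 3241 m) = 2.57 g/cm³.

2.57 g/cm³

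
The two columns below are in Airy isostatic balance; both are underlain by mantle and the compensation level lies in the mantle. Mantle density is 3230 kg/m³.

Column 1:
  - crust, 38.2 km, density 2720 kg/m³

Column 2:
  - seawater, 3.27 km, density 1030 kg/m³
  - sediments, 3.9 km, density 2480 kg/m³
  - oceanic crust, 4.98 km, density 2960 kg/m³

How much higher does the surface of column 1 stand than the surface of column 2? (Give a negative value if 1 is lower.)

2.48 km

For any compensation level in the mantle, the mantle terms cancel and isostasy reduces to e = (Σt_1 − Σt_2) − (Σ(ρt)_1 − Σ(ρt)_2) / ρ_m.
Σt_1 = 38.2 km; Σt_2 = 12.15 km; Σ(ρt)_1 = 103904; Σ(ρt)_2 = 27780.9 (in km·kg/m³).
e = (38.2 − 12.15) − (103904 − 27780.9) / 3230 = 2.48 km.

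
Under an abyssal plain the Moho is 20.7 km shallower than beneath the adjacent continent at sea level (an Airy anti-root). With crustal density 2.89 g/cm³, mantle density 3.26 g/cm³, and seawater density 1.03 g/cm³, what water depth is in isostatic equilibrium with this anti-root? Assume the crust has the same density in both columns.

4.12 km

Replacing a thickness d of crust by seawater at the top must be balanced by replacing crust with mantle at the base: d (ρ_c − ρ_w) = a (ρ_m − ρ_c).
d = a (ρ_m − ρ_c)/(ρ_c − ρ_w) = 20.7 km × 0.37/1.86 = 4.12 km.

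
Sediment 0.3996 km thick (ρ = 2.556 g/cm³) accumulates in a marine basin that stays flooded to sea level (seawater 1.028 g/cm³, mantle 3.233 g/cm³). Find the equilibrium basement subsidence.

Submarine loading: the sediment displaces seawater, and the subsidence is in turn flooded, so s (ρ_m − ρ_w) = t (ρ_sed − ρ_w).
s = 0.3996 km × (2.556 − 1.028) / (3.233 − 1.028) = 0.277 km.

0.277 km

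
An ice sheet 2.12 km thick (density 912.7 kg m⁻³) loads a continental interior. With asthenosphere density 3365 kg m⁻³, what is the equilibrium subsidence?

Isostatic balance requires: the ice load ρ_ice t is balanced by mantle displaced below, ρ_m s.
s = t ρ_ice / ρ_m = 2.12 km × 912.7/3365 = 0.575 km.

0.575 km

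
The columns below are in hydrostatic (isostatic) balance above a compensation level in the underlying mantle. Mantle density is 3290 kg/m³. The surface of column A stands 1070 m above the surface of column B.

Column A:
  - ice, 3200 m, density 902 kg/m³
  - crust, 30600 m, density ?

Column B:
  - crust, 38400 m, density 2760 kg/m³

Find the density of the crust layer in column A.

Take the compensation level at the base of the deeper column (depth z_c below the surface of column A) and equate Σ ρ_i t_i down to z_c; mantle fills any gap and the z_c terms cancel.
Column A: 3200×902 + 30600×ρ + (z_c − 33800)×3290
Column B: 1070×0 + 38400×2760 + (z_c − 1070 − 38400)×3290
The z_c×3290 term appears on both sides and cancels. Collect the known terms of each column as K = Σ(ρt)_known − 3290 × (depth of known layers): K_A = 2886400 − 3290×33800 = −108315600; K_B = 105984000 − 3290×(1070 + 38400) = −23872300.
Balance: K_A + 30600×ρ = K_B, so ρ = (K_B − K_A)/30600 = 84443300/30600 = 2760 kg/m³.

2760 kg/m³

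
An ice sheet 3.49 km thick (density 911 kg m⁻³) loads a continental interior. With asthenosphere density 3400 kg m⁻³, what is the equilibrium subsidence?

For local isostatic compensation: the ice load ρ_ice t is balanced by mantle displaced below, ρ_m s.
s = t ρ_ice / ρ_m = 3.49 km × 911/3400 = 0.935 km.

0.935 km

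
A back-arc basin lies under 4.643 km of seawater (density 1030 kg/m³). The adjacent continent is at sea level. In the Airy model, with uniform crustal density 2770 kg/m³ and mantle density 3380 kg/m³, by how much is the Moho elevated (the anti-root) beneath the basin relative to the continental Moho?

13.2 km

For local isostatic compensation: replacing crust with seawater at the top is compensated by replacing crust with mantle at the base: d (ρ_c − ρ_w) = a (ρ_m − ρ_c).
a = d (ρ_c − ρ_w)/(ρ_m − ρ_c) = 4.643 km × 1740/610 = 13.2 km.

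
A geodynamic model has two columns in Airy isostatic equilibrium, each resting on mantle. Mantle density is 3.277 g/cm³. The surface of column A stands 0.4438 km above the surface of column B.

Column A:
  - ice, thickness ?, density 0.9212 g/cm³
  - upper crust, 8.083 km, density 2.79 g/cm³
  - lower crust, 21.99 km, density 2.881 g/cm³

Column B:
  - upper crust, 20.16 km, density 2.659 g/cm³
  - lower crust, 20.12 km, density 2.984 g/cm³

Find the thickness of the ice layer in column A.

Take the compensation level at the base of the deeper column (depth z_c below the surface of column A) and equate Σ ρ_i t_i down to z_c; mantle fills any gap and the z_c terms cancel.
Column A: x×0.9212 + 8.083×2.79 + 21.99×2.881 + (z_c − 30.073 − x)×3.277
Column B: 0.4438×0 + 20.16×2.659 + 20.12×2.984 + (z_c − 0.4438 − 40.28)×3.277
The z_c×3.277 term appears on both sides and cancels. Collect the known terms of each column as K = Σ(ρt)_known − 3.277 × (depth of known layers): K_A = 85.90476 − 3.277×30.073 = −12.644461; K_B = 113.64352 − 3.277×(0.4438 + 40.28) = −19.8083726.
Balance: K_A − x×(3.277 − 0.9212) = K_B, so x = (K_A − K_B)/(3.277 − 0.9212) = 7.16391/2.3558 = 3.04 km.

3.04 km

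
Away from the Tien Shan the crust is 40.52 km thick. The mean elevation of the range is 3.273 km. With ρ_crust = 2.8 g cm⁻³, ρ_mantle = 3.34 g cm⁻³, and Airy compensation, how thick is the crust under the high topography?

60.8 km

Root depth r = h ρ_c / (ρ_m − ρ_c) = 3.273 km × 2.8 / 0.54 = 16.97 km.
Total thickness = T + h + r = 40.52 km + 3.273 km + 16.97 km = 60.8 km.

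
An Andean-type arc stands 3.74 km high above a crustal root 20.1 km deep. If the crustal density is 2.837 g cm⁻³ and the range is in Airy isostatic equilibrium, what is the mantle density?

Airy balance: ρ_c h = (ρ_m − ρ_c) r → ρ_m = ρ_c (1 + h/r).
ρ_m = 2.837 × (1 + 3.74 km/20.1 km) = 3.36 g cm⁻³.

3.36 g cm⁻³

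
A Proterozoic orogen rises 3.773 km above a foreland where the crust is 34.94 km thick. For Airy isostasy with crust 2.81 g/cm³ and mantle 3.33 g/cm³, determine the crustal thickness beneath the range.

59.1 km

Root depth r = h ρ_c / (ρ_m − ρ_c) = 3.773 km × 2.81 / 0.52 = 20.39 km.
Total thickness = T + h + r = 34.94 km + 3.773 km + 20.39 km = 59.1 km.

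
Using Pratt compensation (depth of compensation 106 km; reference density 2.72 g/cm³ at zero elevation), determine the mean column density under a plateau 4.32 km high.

Pratt balance: ρ_ref D = ρ (D + h).
ρ = ρ_ref D/(D + h) = 2.72 × 106 km/(106 km + 4.32 km) = 2.61 g/cm³.

2.61 g/cm³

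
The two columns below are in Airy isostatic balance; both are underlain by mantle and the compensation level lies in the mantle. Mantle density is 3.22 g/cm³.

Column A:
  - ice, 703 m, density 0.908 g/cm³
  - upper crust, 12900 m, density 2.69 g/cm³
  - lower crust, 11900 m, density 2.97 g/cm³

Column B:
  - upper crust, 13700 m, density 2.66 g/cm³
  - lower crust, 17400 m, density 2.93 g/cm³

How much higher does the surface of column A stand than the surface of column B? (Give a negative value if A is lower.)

For any compensation level in the mantle, the mantle terms cancel and isostasy reduces to e = (Σt_A − Σt_B) − (Σ(ρt)_A − Σ(ρt)_B) / ρ_m.
Σt_A = 25503 m; Σt_B = 31100 m; Σ(ρt)_A = 70682.324; Σ(ρt)_B = 87424 (in m·g/cm³).
e = (25503 − 31100) − (70682.324 − 87424) / 3.22 = −398 m.

−398 m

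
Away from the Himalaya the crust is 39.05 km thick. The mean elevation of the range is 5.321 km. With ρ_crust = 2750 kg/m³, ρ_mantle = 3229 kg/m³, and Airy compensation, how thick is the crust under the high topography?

Root depth r = h ρ_c / (ρ_m − ρ_c) = 5.321 km × 2750 / 479 = 30.55 km.
Total thickness = T + h + r = 39.05 km + 5.321 km + 30.55 km = 74.9 km.

74.9 km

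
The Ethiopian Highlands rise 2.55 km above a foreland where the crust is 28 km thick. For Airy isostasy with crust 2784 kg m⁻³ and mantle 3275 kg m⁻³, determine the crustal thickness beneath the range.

45 km

Root depth r = h ρ_c / (ρ_m − ρ_c) = 2.55 km × 2784 / 491 = 14.46 km.
Total thickness = T + h + r = 28 km + 2.55 km + 14.46 km = 45 km.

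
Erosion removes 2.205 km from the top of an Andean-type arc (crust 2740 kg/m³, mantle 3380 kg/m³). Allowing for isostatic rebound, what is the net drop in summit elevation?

0.418 km

Rebound u = e ρ_c/ρ_m = 2.205 km × 2740/3380 = 1.787 km.
Net surface drop = e − u = 2.205 km − 1.787 km = e (ρ_m − ρ_c)/ρ_m = 0.418 km.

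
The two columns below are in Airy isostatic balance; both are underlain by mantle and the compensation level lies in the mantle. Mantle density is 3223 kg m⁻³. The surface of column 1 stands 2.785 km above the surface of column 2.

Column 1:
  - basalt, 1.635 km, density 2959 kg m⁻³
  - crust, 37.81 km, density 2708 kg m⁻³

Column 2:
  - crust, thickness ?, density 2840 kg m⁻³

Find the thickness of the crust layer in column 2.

28.5 km

Take the compensation level at the base of the deeper column (depth z_c below the surface of column 1) and equate Σ ρ_i t_i down to z_c; mantle fills any gap and the z_c terms cancel.
Column 1: 1.635×2959 + 37.81×2708 + (z_c − 39.445)×3223
Column 2: 2.785×0 + x×2840 + (z_c − 2.785 − 0 − x)×3223
The z_c×3223 term appears on both sides and cancels. Collect the known terms of each column as K = Σ(ρt)_known − 3223 × (depth of known layers): K_1 = 107227.445 − 3223×39.445 = −19903.79; K_2 = 0 − 3223×(2.785 + 0) = −8976.055.
Balance: K_1 = K_2 − x×(3223 − 2840), so x = (K_2 − K_1)/(3223 − 2840) = 10927.7/383 = 28.5 km.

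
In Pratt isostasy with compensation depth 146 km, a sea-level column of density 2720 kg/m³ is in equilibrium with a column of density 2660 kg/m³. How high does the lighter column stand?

ρ_ref D = ρ (D + h) → h = D (ρ_ref − ρ)/ρ.
h = 146 km × (2720 − 2660)/2660 = 3.29 km.

3.29 km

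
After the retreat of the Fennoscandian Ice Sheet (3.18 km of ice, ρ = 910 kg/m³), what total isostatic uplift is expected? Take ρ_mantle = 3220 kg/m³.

Removing the load lets mantle flow back in; uplift u satisfies ρ_ice t = ρ_m u.
u = t ρ_ice/ρ_m = 3.18 km × 910/3220 = 0.899 km.

0.899 km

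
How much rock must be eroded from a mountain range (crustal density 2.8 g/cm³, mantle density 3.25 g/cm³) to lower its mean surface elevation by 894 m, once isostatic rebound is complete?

6460 m

Net drop Δ = e − u = e − e ρ_c/ρ_m = e (ρ_m − ρ_c)/ρ_m.
e = Δ ρ_m/(ρ_m − ρ_c) = 894 m × 3.25/0.45 = 6460 m.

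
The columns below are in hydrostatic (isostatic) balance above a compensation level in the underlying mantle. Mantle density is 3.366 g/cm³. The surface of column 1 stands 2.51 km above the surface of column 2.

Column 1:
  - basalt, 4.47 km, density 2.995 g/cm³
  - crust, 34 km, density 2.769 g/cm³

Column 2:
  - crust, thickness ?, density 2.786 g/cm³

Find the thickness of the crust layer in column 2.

23.3 km

Take the compensation level at the base of the deeper column (depth z_c below the surface of column 1) and equate Σ ρ_i t_i down to z_c; mantle fills any gap and the z_c terms cancel.
Column 1: 4.47×2.995 + 34×2.769 + (z_c − 38.47)×3.366
Column 2: 2.51×0 + x×2.786 + (z_c − 2.51 − 0 − x)×3.366
The z_c×3.366 term appears on both sides and cancels. Collect the known terms of each column as K = Σ(ρt)_known − 3.366 × (depth of known layers): K_1 = 107.53365 − 3.366×38.47 = −21.95637; K_2 = 0 − 3.366×(2.51 + 0) = −8.44866.
Balance: K_1 = K_2 − x×(3.366 − 2.786), so x = (K_2 − K_1)/(3.366 − 2.786) = 13.5077/0.58 = 23.3 km.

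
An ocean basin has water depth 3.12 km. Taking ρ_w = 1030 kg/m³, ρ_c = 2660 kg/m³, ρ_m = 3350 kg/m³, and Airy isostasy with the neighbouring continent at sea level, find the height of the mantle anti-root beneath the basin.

7.37 km

Equating mass per unit area of the two columns: replacing crust with seawater at the top is compensated by replacing crust with mantle at the base: d (ρ_c − ρ_w) = a (ρ_m − ρ_c).
a = d (ρ_c − ρ_w)/(ρ_m − ρ_c) = 3.12 km × 1630/690 = 7.37 km.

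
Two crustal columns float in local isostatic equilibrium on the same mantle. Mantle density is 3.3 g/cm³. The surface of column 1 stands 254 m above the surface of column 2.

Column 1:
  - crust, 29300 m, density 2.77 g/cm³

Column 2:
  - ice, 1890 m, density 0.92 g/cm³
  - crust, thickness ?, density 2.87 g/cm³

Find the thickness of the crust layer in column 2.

Take the compensation level at the base of the deeper column (depth z_c below the surface of column 1) and equate Σ ρ_i t_i down to z_c; mantle fills any gap and the z_c terms cancel.
Column 1: 29300×2.77 + (z_c − 29300)×3.3
Column 2: 254×0 + 1890×0.92 + x×2.87 + (z_c − 254 − 1890 − x)×3.3
The z_c×3.3 term appears on both sides and cancels. Collect the known terms of each column as K = Σ(ρt)_known − 3.3 × (depth of known layers): K_1 = 81161 − 3.3×29300 = −15529; K_2 = 1738.8 − 3.3×(254 + 1890) = −5336.4.
Balance: K_1 = K_2 − x×(3.3 − 2.87), so x = (K_2 − K_1)/(3.3 − 2.87) = 10192.6/0.43 = 23700 m.

23700 m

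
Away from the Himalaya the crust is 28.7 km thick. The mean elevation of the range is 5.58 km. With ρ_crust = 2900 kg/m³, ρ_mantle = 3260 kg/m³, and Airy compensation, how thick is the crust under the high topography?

Root depth r = h ρ_c / (ρ_m − ρ_c) = 5.58 km × 2900 / 360 = 44.95 km.
Total thickness = T + h + r = 28.7 km + 5.58 km + 44.95 km = 79.2 km.

79.2 km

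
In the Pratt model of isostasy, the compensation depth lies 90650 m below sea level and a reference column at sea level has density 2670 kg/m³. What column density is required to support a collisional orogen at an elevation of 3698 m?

2570 kg/m³

Pratt balance: ρ_ref D = ρ (D + h).
ρ = ρ_ref D/(D + h) = 2670 × 90650 m/(90650 m + 3698 m) = 2570 kg/m³.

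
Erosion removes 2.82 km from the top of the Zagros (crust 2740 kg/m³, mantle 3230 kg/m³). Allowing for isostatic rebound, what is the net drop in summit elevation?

0.428 km

Rebound u = e ρ_c/ρ_m = 2.82 km × 2740/3230 = 2.392 km.
Net surface drop = e − u = 2.82 km − 2.392 km = e (ρ_m − ρ_c)/ρ_m = 0.428 km.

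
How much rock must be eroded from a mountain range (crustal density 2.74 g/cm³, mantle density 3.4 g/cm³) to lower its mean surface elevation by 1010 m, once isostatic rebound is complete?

Net drop Δ = e − u = e − e ρ_c/ρ_m = e (ρ_m − ρ_c)/ρ_m.
e = Δ ρ_m/(ρ_m − ρ_c) = 1010 m × 3.4/0.66 = 5200 m.

5200 m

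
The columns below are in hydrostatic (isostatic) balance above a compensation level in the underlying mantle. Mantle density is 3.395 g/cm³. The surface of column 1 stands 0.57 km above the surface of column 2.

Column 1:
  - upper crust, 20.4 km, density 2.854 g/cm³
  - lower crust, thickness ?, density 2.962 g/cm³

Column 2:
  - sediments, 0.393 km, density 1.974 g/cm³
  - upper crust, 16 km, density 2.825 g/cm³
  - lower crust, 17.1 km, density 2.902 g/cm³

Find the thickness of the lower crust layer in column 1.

20.8 km

Take the compensation level at the base of the deeper column (depth z_c below the surface of column 1) and equate Σ ρ_i t_i down to z_c; mantle fills any gap and the z_c terms cancel.
Column 1: 20.4×2.854 + x×2.962 + (z_c − 20.4 − x)×3.395
Column 2: 0.57×0 + 0.393×1.974 + 16×2.825 + 17.1×2.902 + (z_c − 0.57 − 33.493)×3.395
The z_c×3.395 term appears on both sides and cancels. Collect the known terms of each column as K = Σ(ρt)_known − 3.395 × (depth of known layers): K_1 = 58.2216 − 3.395×20.4 = −11.0364; K_2 = 95.599982 − 3.395×(0.57 + 33.493) = −20.043903.
Balance: K_1 − x×(3.395 − 2.962) = K_2, so x = (K_1 − K_2)/(3.395 − 2.962) = 9.0075/0.433 = 20.8 km.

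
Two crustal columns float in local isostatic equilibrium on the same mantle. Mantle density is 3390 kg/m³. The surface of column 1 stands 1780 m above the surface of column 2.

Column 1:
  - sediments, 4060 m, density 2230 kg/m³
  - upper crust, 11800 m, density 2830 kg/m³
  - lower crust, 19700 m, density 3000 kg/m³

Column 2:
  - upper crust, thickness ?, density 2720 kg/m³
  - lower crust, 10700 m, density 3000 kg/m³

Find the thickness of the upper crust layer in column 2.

13100 m

Take the compensation level at the base of the deeper column (depth z_c below the surface of column 1) and equate Σ ρ_i t_i down to z_c; mantle fills any gap and the z_c terms cancel.
Column 1: 4060×2230 + 11800×2830 + 19700×3000 + (z_c − 35560)×3390
Column 2: 1780×0 + x×2720 + 10700×3000 + (z_c − 1780 − 10700 − x)×3390
The z_c×3390 term appears on both sides and cancels. Collect the known terms of each column as K = Σ(ρt)_known − 3390 × (depth of known layers): K_1 = 101547800 − 3390×35560 = −19000600; K_2 = 32100000 − 3390×(1780 + 10700) = −10207200.
Balance: K_1 = K_2 − x×(3390 − 2720), so x = (K_2 − K_1)/(3390 − 2720) = 8793400/670 = 13100 m.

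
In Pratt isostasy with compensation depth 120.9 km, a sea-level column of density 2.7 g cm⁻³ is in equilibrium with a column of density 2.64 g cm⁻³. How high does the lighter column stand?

2.75 km

ρ_ref D = ρ (D + h) → h = D (ρ_ref − ρ)/ρ.
h = 120.9 km × (2.7 − 2.64)/2.64 = 2.75 km.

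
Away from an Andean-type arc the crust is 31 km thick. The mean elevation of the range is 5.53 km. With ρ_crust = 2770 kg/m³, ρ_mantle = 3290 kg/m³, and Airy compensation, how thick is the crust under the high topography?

66 km

Root depth r = h ρ_c / (ρ_m − ρ_c) = 5.53 km × 2770 / 520 = 29.46 km.
Total thickness = T + h + r = 31 km + 5.53 km + 29.46 km = 66 km.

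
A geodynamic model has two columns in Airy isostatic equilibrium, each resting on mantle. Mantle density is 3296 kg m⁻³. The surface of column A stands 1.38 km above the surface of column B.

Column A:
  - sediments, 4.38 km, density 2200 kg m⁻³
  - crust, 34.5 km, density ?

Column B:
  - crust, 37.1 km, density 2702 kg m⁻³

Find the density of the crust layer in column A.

2660 kg m⁻³

Take the compensation level at the base of the deeper column (depth z_c below the surface of column A) and equate Σ ρ_i t_i down to z_c; mantle fills any gap and the z_c terms cancel.
Column A: 4.38×2200 + 34.5×ρ + (z_c − 38.88)×3296
Column B: 1.38×0 + 37.1×2702 + (z_c − 1.38 − 37.1)×3296
The z_c×3296 term appears on both sides and cancels. Collect the known terms of each column as K = Σ(ρt)_known − 3296 × (depth of known layers): K_A = 9636 − 3296×38.88 = −118512.48; K_B = 100244.2 − 3296×(1.38 + 37.1) = −26585.88.
Balance: K_A + 34.5×ρ = K_B, so ρ = (K_B − K_A)/34.5 = 91926.6/34.5 = 2660 kg m⁻³.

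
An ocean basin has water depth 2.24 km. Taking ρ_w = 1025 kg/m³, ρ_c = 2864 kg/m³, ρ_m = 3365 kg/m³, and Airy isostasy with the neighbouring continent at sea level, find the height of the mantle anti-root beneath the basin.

8.22 km

In Airy isostatic equilibrium: replacing crust with seawater at the top is compensated by replacing crust with mantle at the base: d (ρ_c − ρ_w) = a (ρ_m − ρ_c).
a = d (ρ_c − ρ_w)/(ρ_m − ρ_c) = 2.24 km × 1839/501 = 8.22 km.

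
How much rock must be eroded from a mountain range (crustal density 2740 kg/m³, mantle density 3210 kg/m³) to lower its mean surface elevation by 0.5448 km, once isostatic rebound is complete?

Net drop Δ = e − u = e − e ρ_c/ρ_m = e (ρ_m − ρ_c)/ρ_m.
e = Δ ρ_m/(ρ_m − ρ_c) = 0.5448 km × 3210/470 = 3.72 km.

3.72 km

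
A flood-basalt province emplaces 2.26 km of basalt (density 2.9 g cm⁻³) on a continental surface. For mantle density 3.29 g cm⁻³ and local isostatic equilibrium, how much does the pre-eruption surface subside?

1.99 km

Subaerial loading: s = t ρ_load / ρ_m.
s = 2.26 km × 2.9/3.29 = 1.99 km.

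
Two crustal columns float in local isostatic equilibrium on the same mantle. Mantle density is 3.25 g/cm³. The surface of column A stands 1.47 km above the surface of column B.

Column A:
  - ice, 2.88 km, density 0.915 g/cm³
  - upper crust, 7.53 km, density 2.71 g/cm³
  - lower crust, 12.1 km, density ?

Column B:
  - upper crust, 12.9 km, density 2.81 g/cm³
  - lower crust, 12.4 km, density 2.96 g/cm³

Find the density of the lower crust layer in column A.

2.98 g/cm³

Take the compensation level at the base of the deeper column (depth z_c below the surface of column A) and equate Σ ρ_i t_i down to z_c; mantle fills any gap and the z_c terms cancel.
Column A: 2.88×0.915 + 7.53×2.71 + 12.1×ρ + (z_c − 22.51)×3.25
Column B: 1.47×0 + 12.9×2.81 + 12.4×2.96 + (z_c − 1.47 − 25.3)×3.25
The z_c×3.25 term appears on both sides and cancels. Collect the known terms of each column as K = Σ(ρt)_known − 3.25 × (depth of known layers): K_A = 23.0415 − 3.25×22.51 = −50.116; K_B = 72.953 − 3.25×(1.47 + 25.3) = −14.0495.
Balance: K_A + 12.1×ρ = K_B, so ρ = (K_B − K_A)/12.1 = 36.0665/12.1 = 2.98 g/cm³.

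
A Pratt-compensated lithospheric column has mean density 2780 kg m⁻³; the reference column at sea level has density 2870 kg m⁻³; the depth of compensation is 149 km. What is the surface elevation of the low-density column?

4.82 km

ρ_ref D = ρ (D + h) → h = D (ρ_ref − ρ)/ρ.
h = 149 km × (2870 − 2780)/2780 = 4.82 km.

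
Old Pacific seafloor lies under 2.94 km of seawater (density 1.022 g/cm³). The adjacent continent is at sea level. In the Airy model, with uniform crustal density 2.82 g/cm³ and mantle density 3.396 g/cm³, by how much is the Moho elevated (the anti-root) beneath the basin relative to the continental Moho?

9.18 km

For local isostatic compensation: replacing crust with seawater at the top is compensated by replacing crust with mantle at the base: d (ρ_c − ρ_w) = a (ρ_m − ρ_c).
a = d (ρ_c − ρ_w)/(ρ_m − ρ_c) = 2.94 km × 1.798/0.576 = 9.18 km.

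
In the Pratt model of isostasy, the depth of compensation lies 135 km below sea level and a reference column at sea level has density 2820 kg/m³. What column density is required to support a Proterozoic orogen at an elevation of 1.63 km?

2790 kg/m³

Pratt balance: ρ_ref D = ρ (D + h).
ρ = ρ_ref D/(D + h) = 2820 × 135 km/(135 km + 1.63 km) = 2790 kg/m³.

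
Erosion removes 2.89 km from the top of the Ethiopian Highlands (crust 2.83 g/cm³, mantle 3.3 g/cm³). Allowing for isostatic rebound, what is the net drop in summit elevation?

0.412 km

Rebound u = e ρ_c/ρ_m = 2.89 km × 2.83/3.3 = 2.478 km.
Net surface drop = e − u = 2.89 km − 2.478 km = e (ρ_m − ρ_c)/ρ_m = 0.412 km.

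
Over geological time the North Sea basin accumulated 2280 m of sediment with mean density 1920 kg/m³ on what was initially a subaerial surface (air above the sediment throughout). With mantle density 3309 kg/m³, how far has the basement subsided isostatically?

1320 m

Subaerial load: s = t ρ_sed / ρ_m = 2280 m × 1920/3309 = 1320 m.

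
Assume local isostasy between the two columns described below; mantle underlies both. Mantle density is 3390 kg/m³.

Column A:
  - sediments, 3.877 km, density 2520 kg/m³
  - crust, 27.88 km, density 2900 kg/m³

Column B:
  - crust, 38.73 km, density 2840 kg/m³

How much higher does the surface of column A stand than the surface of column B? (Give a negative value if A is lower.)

−1.26 km

For any compensation level in the mantle, the mantle terms cancel and isostasy reduces to e = (Σt_A − Σt_B) − (Σ(ρt)_A − Σ(ρt)_B) / ρ_m.
Σt_A = 31.757 km; Σt_B = 38.73 km; Σ(ρt)_A = 90622.04; Σ(ρt)_B = 109993.2 (in km·kg/m³).
e = (31.757 − 38.73) − (90622.04 − 109993.2) / 3390 = −1.26 km.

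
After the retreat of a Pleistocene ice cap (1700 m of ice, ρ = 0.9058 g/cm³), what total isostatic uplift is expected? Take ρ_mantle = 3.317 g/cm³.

Removing the load lets mantle flow back in; uplift u satisfies ρ_ice t = ρ_m u.
u = t ρ_ice/ρ_m = 1700 m × 0.9058/3.317 = 464 m.

464 m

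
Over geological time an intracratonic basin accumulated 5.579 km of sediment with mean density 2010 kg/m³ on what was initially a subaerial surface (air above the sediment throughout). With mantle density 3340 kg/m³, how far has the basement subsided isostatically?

3.36 km

Subaerial load: s = t ρ_sed / ρ_m = 5.579 km × 2010/3340 = 3.36 km.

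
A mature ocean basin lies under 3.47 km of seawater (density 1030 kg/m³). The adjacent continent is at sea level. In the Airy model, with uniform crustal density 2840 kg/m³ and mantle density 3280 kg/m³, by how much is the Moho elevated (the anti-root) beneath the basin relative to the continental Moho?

14.3 km

By Archimedes' principle applied to the lithosphere: replacing crust with seawater at the top is compensated by replacing crust with mantle at the base: d (ρ_c − ρ_w) = a (ρ_m − ρ_c).
a = d (ρ_c − ρ_w)/(ρ_m − ρ_c) = 3.47 km × 1810/440 = 14.3 km.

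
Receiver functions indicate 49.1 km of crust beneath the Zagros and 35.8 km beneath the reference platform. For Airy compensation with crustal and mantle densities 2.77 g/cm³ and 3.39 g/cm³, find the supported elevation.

Excess crust Δ = 49.1 km − 35.8 km = 13.3 km, split between elevation h and root r with h + r = Δ.
Airy balance ρ_c h = (ρ_m − ρ_c) r gives r = h ρ_c/(ρ_m − ρ_c), so h (1 + ρ_c/(ρ_m − ρ_c)) = Δ, i.e. h = Δ (ρ_m − ρ_c)/ρ_m.
h = 13.3 km × 0.62/3.39 = 2.43 km.

2.43 km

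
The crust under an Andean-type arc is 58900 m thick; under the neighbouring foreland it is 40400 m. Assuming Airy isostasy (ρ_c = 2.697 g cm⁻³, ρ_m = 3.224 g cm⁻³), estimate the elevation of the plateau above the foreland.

3020 m

Excess crust Δ = 58900 m − 40400 m = 18500 m, split between elevation h and root r with h + r = Δ.
Airy balance ρ_c h = (ρ_m − ρ_c) r gives r = h ρ_c/(ρ_m − ρ_c), so h (1 + ρ_c/(ρ_m − ρ_c)) = Δ, i.e. h = Δ (ρ_m − ρ_c)/ρ_m.
h = 18500 m × 0.527/3.224 = 3020 m.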